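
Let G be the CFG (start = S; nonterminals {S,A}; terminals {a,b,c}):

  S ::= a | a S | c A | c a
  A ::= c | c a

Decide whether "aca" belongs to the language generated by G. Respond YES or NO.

Convert to CNF:
  S -> T0 A | T0 T1 | T1 S | a
  A -> T0 T1 | c
  T0 -> c
  T1 -> a

CYK fill:
  T[0,0] 'a' = {S,T1}  orig:{S}
  T[1,1] 'c' = {A,T0}  orig:{A}
  T[2,2] 'a' = {S,T1}  orig:{S}
  T[0,1] 'ac' = ∅
  T[1,2] 'ca' = {A,S}
  T[0,2] 'aca' = {S}

S ∈ T[0,2] ⇒ YES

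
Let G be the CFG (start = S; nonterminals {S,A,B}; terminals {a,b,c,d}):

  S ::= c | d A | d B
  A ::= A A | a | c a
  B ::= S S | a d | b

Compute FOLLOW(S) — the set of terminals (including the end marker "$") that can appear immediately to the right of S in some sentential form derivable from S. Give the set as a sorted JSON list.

Compute FIRST by fixpoint:
iter 1:
  A via A→a: +{a}
  A via A→c a: +{c}
  B via B→a d: +{a}
  B via B→b: +{b}
  S via S→c: +{c}
  S via S→d A: +{d}
  S: {c,d}  A: {a,c}  B: {a,b}
iter 2:
  B via B→S S: +{c,d}
  S: {c,d}  A: {a,c}  B: {a,b,c,d}
iter 3: done
  S: {c,d}  A: {a,c}  B: {a,b,c,d}

FOLLOW iteration:
seed FOLLOW(S) with $
iter 1:
  A→A A: FOLLOW(A) ⊇ FIRST(A) = {a,c}; new: +{a,c}
  B→S S: FOLLOW(S) ⊇ FIRST(S) = {c,d}; new: +{c,d}
  S→d A: FOLLOW(A) ⊇ FOLLOW(S) ⊇ {$,c,d}; new: +{$,d}
  S→d B: FOLLOW(B) ⊇ FOLLOW(S) ⊇ {$,c,d}; new: +{$,c,d}
  FOLLOW[S]={$,c,d}  FOLLOW[A]={$,a,c,d}  FOLLOW[B]={$,c,d}
iter 2: done
  FOLLOW[S]={$,c,d}  FOLLOW[A]={$,a,c,d}  FOLLOW[B]={$,c,d}

FOLLOW(S) = ["$", "c", "d"]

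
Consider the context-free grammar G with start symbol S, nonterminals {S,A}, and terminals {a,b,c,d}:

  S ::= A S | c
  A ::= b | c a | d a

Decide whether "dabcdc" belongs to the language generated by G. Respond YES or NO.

Convert to CNF:
  S -> A S | c
  A -> T0 T1 | T2 T1 | b
  T0 -> c
  T1 -> a
  T2 -> d

CYK fill:
  T[0,0] 'd' = {T2}  orig:{}
  T[1,1] 'a' = {T1}  orig:{}
  T[2,2] 'b' = {A}
  T[3,3] 'c' = {S,T0}  orig:{S}
  T[4,4] 'd' = {T2}  orig:{}
  T[5,5] 'c' = {S,T0}  orig:{S}
  T[0,1] 'da' = {A}
  T[1,2] 'ab' = ∅
  T[2,3] 'bc' = {S}
  T[3,4] 'cd' = ∅
  T[4,5] 'dc' = ∅
  T[0,2] 'dab' = ∅
  T[1,3] 'abc' = ∅
  T[2,4] 'bcd' = ∅
  T[3,5] 'cdc' = ∅
  T[0,3] 'dabc' = {S}
  T[1,4] 'abcd' = ∅
  T[2,5] 'bcdc' = ∅
  T[0,4] 'dabcd' = ∅
  T[1,5] 'abcdc' = ∅
  T[0,5] 'dabcdc' = ∅

S ∉ T[0,5] ⇒ NO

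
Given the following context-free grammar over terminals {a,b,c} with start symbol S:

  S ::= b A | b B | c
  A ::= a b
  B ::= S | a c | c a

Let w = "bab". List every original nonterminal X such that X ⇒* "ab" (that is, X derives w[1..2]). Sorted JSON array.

CNF form of G:
  S -> T1 A | T1 B | c
  A -> T0 T1
  B -> T0 T2 | T1 A | T1 B | T2 T0 | c
  T0 -> a
  T1 -> b
  T2 -> c

Fill CYK table bottom-up — only the sub-triangle for w[1..2]:
  [1..1]={T0}  "a"  orig:{}
  [2..2]={T1}  "b"  orig:{}
  [1..2]={A}  "ab"

Original NTs in T[1,2] deriving "ab": ["A"]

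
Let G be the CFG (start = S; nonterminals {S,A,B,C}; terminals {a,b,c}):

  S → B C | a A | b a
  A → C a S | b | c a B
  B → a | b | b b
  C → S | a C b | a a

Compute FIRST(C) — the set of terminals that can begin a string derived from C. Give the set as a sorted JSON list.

FIRST iteration:
pass 1:
  A via A→b: +{b}
  A via A→c a B: +{c}
  B via B→a: +{a}
  B via B→b: +{b}
  C via C→a C b: +{a}
  S via S→B C: +{a,b}
  S: {a,b}  A: {b,c}  B: {a,b}  C: {a}
pass 2:
  A via A→C a S: +{a}
  C via C→S: +{b}
  S: {a,b}  A: {a,b,c}  B: {a,b}  C: {a,b}
pass 3: (no change)
  S: {a,b}  A: {a,b,c}  B: {a,b}  C: {a,b}

FIRST(C) = ["a", "b"]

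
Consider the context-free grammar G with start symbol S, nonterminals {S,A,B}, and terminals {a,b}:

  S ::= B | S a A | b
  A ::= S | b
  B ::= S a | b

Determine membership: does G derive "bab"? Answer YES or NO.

Convert to CNF:
  S -> S T0 | S X2 | b
  A -> S T0 | S X1 | b
  B -> S T0 | b
  T0 -> a
  X1 -> T0 A
  X2 -> T0 A

CYK table (by increasing span):
  [0..0]={A,B,S}  "b"
  [1..1]={T0}  "a"  orig:{}
  [2..2]={A,B,S}  "b"
  [0..1]={A,B,S}  "ba"
  [1..2]={X1,X2}  "ab"  orig:{}
  [0..2]={A,S}  "bab"

S ∈ T[0,2] ⇒ YES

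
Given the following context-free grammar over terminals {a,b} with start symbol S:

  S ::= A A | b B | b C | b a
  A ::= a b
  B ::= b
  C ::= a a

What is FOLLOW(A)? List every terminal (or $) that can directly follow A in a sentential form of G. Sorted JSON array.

FIRST iteration:
[1]
  A via A→a b: +{a}
  B via B→b: +{b}
  C via C→a a: +{a}
  S via S→A A: +{a}
  S via S→b B: +{b}
  FIRST(S)={a,b}  FIRST(A)={a}  FIRST(B)={b}  FIRST(C)={a}
[2] done
  FIRST(S)={a,b}  FIRST(A)={a}  FIRST(B)={b}  FIRST(C)={a}

Compute FOLLOW by fixpoint:
seed FOLLOW(S) with $
[1]
  S→A A: FOLLOW(A) ⊇ FIRST(A) = {a}; new: +{a}
  S→A A: FOLLOW(A) ⊇ FOLLOW(S) ⊇ {$}; new: +{$}
  S→b B: FOLLOW(B) ⊇ FOLLOW(S) ⊇ {$}; new: +{$}
  S→b C: FOLLOW(C) ⊇ FOLLOW(S) ⊇ {$}; new: +{$}
  S: {$}  A: {$,a}  B: {$}  C: {$}
[2] (no change)
  S: {$}  A: {$,a}  B: {$}  C: {$}

FOLLOW(A) = ["$", "a"]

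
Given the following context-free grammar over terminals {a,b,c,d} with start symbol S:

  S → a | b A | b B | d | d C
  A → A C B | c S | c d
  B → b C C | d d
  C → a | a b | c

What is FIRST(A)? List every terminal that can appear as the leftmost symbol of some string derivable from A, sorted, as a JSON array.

FIRST sets, iterate to fixpoint:
round 1:
  A via A→c S: +{c}
  B via B→b C C: +{b}
  B via B→d d: +{d}
  C via C→a: +{a}
  C via C→c: +{c}
  S via S→a: +{a}
  S via S→b A: +{b}
  S via S→d: +{d}
  FIRST(S)={a,b,d}  FIRST(A)={c}  FIRST(B)={b,d}  FIRST(C)={a,c}
round 2: — fixpoint
  FIRST(S)={a,b,d}  FIRST(A)={c}  FIRST(B)={b,d}  FIRST(C)={a,c}

FIRST(A) = ["c"]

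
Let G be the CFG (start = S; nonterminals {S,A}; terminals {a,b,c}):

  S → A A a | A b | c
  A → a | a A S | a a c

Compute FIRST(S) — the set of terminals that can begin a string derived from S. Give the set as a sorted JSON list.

FIRST sets, iterate to fixpoint:
iter 1:
  A via A→a: +{a}
  S via S→A A a: +{a}
  S via S→c: +{c}
  FIRST(S)={a,c}  FIRST(A)={a}
iter 2: (stable)
  FIRST(S)={a,c}  FIRST(A)={a}

FIRST(S) = ["a", "c"]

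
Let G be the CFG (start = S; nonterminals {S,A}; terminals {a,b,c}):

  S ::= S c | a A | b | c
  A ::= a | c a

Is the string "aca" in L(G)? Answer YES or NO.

CNF form of G:
  S -> S T0 | T1 A | b | c
  A -> T0 T1 | a
  T0 -> c
  T1 -> a

CYK fill:
  cell(0,0) a: {A,T1}  orig:{A}
  cell(1,1) c: {S,T0}  orig:{S}
  cell(2,2) a: {A,T1}  orig:{A}
  cell(0,1) ac: ∅
  cell(1,2) ca: {A}
  cell(0,2) aca: {S}

S ∈ T[0,2] ⇒ YES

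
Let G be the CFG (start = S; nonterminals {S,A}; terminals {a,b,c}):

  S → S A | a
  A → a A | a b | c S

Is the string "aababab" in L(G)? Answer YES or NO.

CNF form of G:
  S -> S A | a
  A -> T0 A | T0 T1 | T2 S
  T0 -> a
  T1 -> b
  T2 -> c

Fill CYK table bottom-up:
  cell(0,0) a: {S,T0}  orig:{S}
  cell(1,1) a: {S,T0}  orig:{S}
  cell(2,2) b: {T1}  orig:{}
  cell(3,3) a: {S,T0}  orig:{S}
  cell(4,4) b: {T1}  orig:{}
  cell(5,5) a: {S,T0}  orig:{S}
  cell(6,6) b: {T1}  orig:{}
  cell(0,1) aa: ∅
  cell(1,2) ab: {A}
  cell(2,3) ba: ∅
  cell(3,4) ab: {A}
  cell(4,5) ba: ∅
  cell(5,6) ab: {A}
  cell(0,2) aab: {A,S}
  cell(1,3) aba: ∅
  cell(2,4) bab: ∅
  cell(3,5) aba: ∅
  cell(4,6) bab: ∅
  cell(0,3) aaba: ∅
  cell(1,4) abab: ∅
  cell(2,5) baba: ∅
  cell(3,6) abab: ∅
  cell(0,4) aabab: {S}
  cell(1,5) ababa: ∅
  cell(2,6) babab: ∅
  cell(0,5) aababa: ∅
  cell(1,6) ababab: ∅
  cell(0,6) aababab: {S}

S ∈ T[0,6] ⇒ YES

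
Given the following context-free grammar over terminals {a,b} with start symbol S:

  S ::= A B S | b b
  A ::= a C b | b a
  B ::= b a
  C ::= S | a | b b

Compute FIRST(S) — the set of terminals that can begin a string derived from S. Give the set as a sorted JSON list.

FIRST sets, iterate to fixpoint:
round 1:
  A via A→a C b: +{a}
  A via A→b a: +{b}
  B via B→b a: +{b}
  C via C→a: +{a}
  C via C→b b: +{b}
  S via S→A B S: +{a,b}
  S: {a,b}  A: {a,b}  B: {b}  C: {a,b}
round 2: (stable)
  S: {a,b}  A: {a,b}  B: {b}  C: {a,b}

FIRST(S) = ["a", "b"]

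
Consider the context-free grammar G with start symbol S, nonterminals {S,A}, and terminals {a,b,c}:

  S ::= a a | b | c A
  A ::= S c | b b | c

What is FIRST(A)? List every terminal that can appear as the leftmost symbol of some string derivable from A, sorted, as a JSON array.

FIRST iteration:
round 1:
  A via A→b b: +{b}
  A via A→c: +{c}
  S via S→a a: +{a}
  S via S→b: +{b}
  S via S→c A: +{c}
  S: {a,b,c}  A: {b,c}
round 2:
  A via A→S c: +{a}
  S: {a,b,c}  A: {a,b,c}
round 3: (no change)
  S: {a,b,c}  A: {a,b,c}

FIRST(A) = ["a", "b", "c"]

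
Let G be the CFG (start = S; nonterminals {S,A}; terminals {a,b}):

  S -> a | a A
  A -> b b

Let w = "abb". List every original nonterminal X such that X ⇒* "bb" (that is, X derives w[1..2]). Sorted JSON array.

CNF form of G:
  S -> T1 A | a
  A -> T0 T0
  T0 -> b
  T1 -> a

CYK fill (cells [i..j] with 1 ≤ i ≤ j ≤ 2 only):
  cell(1,1) b: {T0}  orig:{}
  cell(2,2) b: {T0}  orig:{}
  cell(1,2) bb: {A}

Original NTs in T[1,2] deriving "bb": ["A"]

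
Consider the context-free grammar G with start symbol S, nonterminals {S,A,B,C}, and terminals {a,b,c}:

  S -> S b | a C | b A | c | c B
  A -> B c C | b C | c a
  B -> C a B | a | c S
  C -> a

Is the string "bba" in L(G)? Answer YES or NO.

CNF form of G:
  S -> S T1 | T0 B | T1 A | T2 C | c
  A -> B X3 | T0 T2 | T1 C
  B -> C X4 | T0 S | a
  C -> a
  T0 -> c
  T1 -> b
  T2 -> a
  X3 -> T0 C
  X4 -> T2 B

CYK fill:
  cell(0,0) b: {T1}  orig:{}
  cell(1,1) b: {T1}  orig:{}
  cell(2,2) a: {B,C,T2}  orig:{B,C}
  cell(0,1) bb: ∅
  cell(1,2) ba: {A}
  cell(0,2) bba: {S}

S ∈ T[0,2] ⇒ YES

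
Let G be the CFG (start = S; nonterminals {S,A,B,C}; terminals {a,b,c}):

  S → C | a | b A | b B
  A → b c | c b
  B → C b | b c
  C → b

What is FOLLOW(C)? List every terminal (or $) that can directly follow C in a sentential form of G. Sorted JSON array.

FIRST sets, iterate to fixpoint:
round 1:
  A via A→b c: +{b}
  A via A→c b: +{c}
  B via B→b c: +{b}
  C via C→b: +{b}
  S via S→C: +{b}
  S via S→a: +{a}
  S: {a,b}  A: {b,c}  B: {b}  C: {b}
round 2: done
  S: {a,b}  A: {b,c}  B: {b}  C: {b}

Compute FOLLOW by fixpoint:
initialize: $ ∈ FOLLOW(S)
[1]
  B→C b: FOLLOW(C) ⊇ FIRST(b) = {b}; new: +{b}
  S→C: FOLLOW(C) ⊇ FOLLOW(S) ⊇ {$}; new: +{$}
  S→b A: FOLLOW(A) ⊇ FOLLOW(S) ⊇ {$}; new: +{$}
  S→b B: FOLLOW(B) ⊇ FOLLOW(S) ⊇ {$}; new: +{$}
  FOLLOW(S)={$}  FOLLOW(A)={$}  FOLLOW(B)={$}  FOLLOW(C)={$,b}
[2] done
  FOLLOW(S)={$}  FOLLOW(A)={$}  FOLLOW(B)={$}  FOLLOW(C)={$,b}

FOLLOW(C) = ["$", "b"]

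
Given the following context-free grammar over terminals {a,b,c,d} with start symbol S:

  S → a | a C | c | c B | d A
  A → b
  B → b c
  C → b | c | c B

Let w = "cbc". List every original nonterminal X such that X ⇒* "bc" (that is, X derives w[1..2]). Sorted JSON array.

CNF form of G:
  S -> T1 B | T2 C | T3 A | a | c
  A -> b
  B -> T0 T1
  C -> T1 B | b | c
  T0 -> b
  T1 -> c
  T2 -> a
  T3 -> d

Fill CYK table bottom-up (cells [i..j] with 1 ≤ i ≤ j ≤ 2 only):
  T[1,1] 'b' = {A,C,T0}  orig:{A,C}
  T[2,2] 'c' = {C,S,T1}  orig:{C,S}
  T[1,2] 'bc' = {B}

Original NTs in T[1,2] deriving "bc": ["B"]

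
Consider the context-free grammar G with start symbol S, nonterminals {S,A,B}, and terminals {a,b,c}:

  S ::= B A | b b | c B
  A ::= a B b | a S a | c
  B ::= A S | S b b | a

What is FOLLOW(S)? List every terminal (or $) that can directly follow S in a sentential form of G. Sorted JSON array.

FIRST sets, iterate to fixpoint:
iter 1:
  A via A→a B b: +{a}
  A via A→c: +{c}
  B via B→A S: +{a,c}
  S via S→B A: +{a,c}
  S via S→b b: +{b}
  FIRST[S]={a,b,c}  FIRST[A]={a,c}  FIRST[B]={a,c}
iter 2:
  B via B→S b b: +{b}
  FIRST[S]={a,b,c}  FIRST[A]={a,c}  FIRST[B]={a,b,c}
iter 3: (stable)
  FIRST[S]={a,b,c}  FIRST[A]={a,c}  FIRST[B]={a,b,c}

FOLLOW iteration:
FOLLOW(S) := {$}
pass 1:
  A→a B b: FOLLOW(B) ⊇ FIRST(b) = {b}; new: +{b}
  A→a S a: FOLLOW(S) ⊇ FIRST(a) = {a}; new: +{a}
  B→A S: FOLLOW(A) ⊇ FIRST(S) = {a,b,c}; new: +{a,b,c}
  B→A S: FOLLOW(S) ⊇ FOLLOW(B) ⊇ {b}; new: +{b}
  S→B A: FOLLOW(B) ⊇ FIRST(A) = {a,c}; new: +{a,c}
  S→B A: FOLLOW(A) ⊇ FOLLOW(S) ⊇ {$,a,b}; new: +{$}
  S→c B: FOLLOW(B) ⊇ FOLLOW(S) ⊇ {$,a,b}; new: +{$}
  FOLLOW[S]={$,a,b}  FOLLOW[A]={$,a,b,c}  FOLLOW[B]={$,a,b,c}
pass 2:
  B→A S: FOLLOW(S) ⊇ FOLLOW(B) ⊇ {$,a,b,c}; new: +{c}
  FOLLOW[S]={$,a,b,c}  FOLLOW[A]={$,a,b,c}  FOLLOW[B]={$,a,b,c}
pass 3: done
  FOLLOW[S]={$,a,b,c}  FOLLOW[A]={$,a,b,c}  FOLLOW[B]={$,a,b,c}

FOLLOW(S) = ["$", "a", "b", "c"]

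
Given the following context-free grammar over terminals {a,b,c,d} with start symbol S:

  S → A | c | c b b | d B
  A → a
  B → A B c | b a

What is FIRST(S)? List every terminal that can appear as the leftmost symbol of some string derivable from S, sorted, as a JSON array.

Compute FIRST by fixpoint:
round 1:
  A via A→a: +{a}
  B via B→A B c: +{a}
  B via B→b a: +{b}
  S via S→A: +{a}
  S via S→c: +{c}
  S via S→d B: +{d}
  S: {a,c,d}  A: {a}  B: {a,b}
round 2: — fixpoint
  S: {a,c,d}  A: {a}  B: {a,b}

FIRST(S) = ["a", "c", "d"]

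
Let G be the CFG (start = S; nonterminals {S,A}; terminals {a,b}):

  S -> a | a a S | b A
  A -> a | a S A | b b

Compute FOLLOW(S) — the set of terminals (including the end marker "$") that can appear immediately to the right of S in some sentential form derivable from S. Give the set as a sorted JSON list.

FIRST sets, iterate to fixpoint:
iter 1:
  A via A→a: +{a}
  A via A→b b: +{b}
  S via S→a: +{a}
  S via S→b A: +{b}
  S: {a,b}  A: {a,b}
iter 2: (no change)
  S: {a,b}  A: {a,b}

Compute FOLLOW by fixpoint:
FOLLOW(S) := {$}
round 1:
  A→a S A: FOLLOW(S) ⊇ FIRST(A) = {a,b}; new: +{a,b}
  S→b A: FOLLOW(A) ⊇ FOLLOW(S) ⊇ {$,a,b}; new: +{$,a,b}
  FOLLOW[S]={$,a,b}  FOLLOW[A]={$,a,b}
round 2: (stable)
  FOLLOW[S]={$,a,b}  FOLLOW[A]={$,a,b}

FOLLOW(S) = ["$", "a", "b"]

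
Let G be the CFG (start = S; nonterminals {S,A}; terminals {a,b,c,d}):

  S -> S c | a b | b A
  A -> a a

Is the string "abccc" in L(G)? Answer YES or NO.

Convert to CNF:
  S -> S T1 | T0 T2 | T2 A
  A -> T0 T0
  T0 -> a
  T1 -> c
  T2 -> b

CYK fill:
  [0..0]={T0}  "a"  orig:{}
  [1..1]={T2}  "b"  orig:{}
  [2..2]={T1}  "c"  orig:{}
  [3..3]={T1}  "c"  orig:{}
  [4..4]={T1}  "c"  orig:{}
  [0..1]={S}  "ab"
  [1..2]=∅  "bc"
  [2..3]=∅  "cc"
  [3..4]=∅  "cc"
  [0..2]={S}  "abc"
  [1..3]=∅  "bcc"
  [2..4]=∅  "ccc"
  [0..3]={S}  "abcc"
  [1..4]=∅  "bccc"
  [0..4]={S}  "abccc"

S ∈ T[0,4] ⇒ YES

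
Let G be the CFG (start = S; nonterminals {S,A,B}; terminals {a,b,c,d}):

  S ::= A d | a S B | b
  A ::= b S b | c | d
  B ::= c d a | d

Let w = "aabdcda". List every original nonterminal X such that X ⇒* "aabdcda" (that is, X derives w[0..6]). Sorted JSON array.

Convert to CNF:
  S -> A T2 | T3 X6 | b
  A -> T0 X4 | c | d
  B -> T1 X5 | d
  T0 -> b
  T1 -> c
  T2 -> d
  T3 -> a
  X4 -> S T0
  X5 -> T2 T3
  X6 -> S B

CYK fill (cells [i..j] with 0 ≤ i ≤ j ≤ 6 only):
  cell(0,0) a: {T3}  orig:{}
  cell(1,1) a: {T3}  orig:{}
  cell(2,2) b: {S,T0}  orig:{S}
  cell(3,3) d: {A,B,T2}  orig:{A,B}
  cell(4,4) c: {A,T1}  orig:{A}
  cell(5,5) d: {A,B,T2}  orig:{A,B}
  cell(6,6) a: {T3}  orig:{}
  cell(0,1) aa: ∅
  cell(1,2) ab: ∅
  cell(2,3) bd: {X6}  orig:{}
  cell(3,4) dc: ∅
  cell(4,5) cd: {S}
  cell(5,6) da: {X5}  orig:{}
  cell(0,2) aab: ∅
  cell(1,3) abd: {S}
  cell(2,4) bdc: ∅
  cell(3,5) dcd: ∅
  cell(4,6) cda: {B}
  cell(0,3) aabd: ∅
  cell(1,4) abdc: ∅
  cell(2,5) bdcd: ∅
  cell(3,6) dcda: ∅
  cell(0,4) aabdc: ∅
  cell(1,5) abdcd: ∅
  cell(2,6) bdcda: ∅
  cell(0,5) aabdcd: ∅
  cell(1,6) abdcda: {X6}  orig:{}
  cell(0,6) aabdcda: {S}

Original NTs in T[0,6] deriving "aabdcda": ["S"]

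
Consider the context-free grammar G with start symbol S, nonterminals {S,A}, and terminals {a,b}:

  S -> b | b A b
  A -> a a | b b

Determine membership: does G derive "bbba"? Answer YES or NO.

CNF form of G:
  S -> T1 X2 | b
  A -> T0 T0 | T1 T1
  T0 -> a
  T1 -> b
  X2 -> A T1

CYK table (by increasing span):
  T[0,0] 'b' = {S,T1}  orig:{S}
  T[1,1] 'b' = {S,T1}  orig:{S}
  T[2,2] 'b' = {S,T1}  orig:{S}
  T[3,3] 'a' = {T0}  orig:{}
  T[0,1] 'bb' = {A}
  T[1,2] 'bb' = {A}
  T[2,3] 'ba' = ∅
  T[0,2] 'bbb' = {X2}  orig:{}
  T[1,3] 'bba' = ∅
  T[0,3] 'bbba' = ∅

S ∉ T[0,3] ⇒ NO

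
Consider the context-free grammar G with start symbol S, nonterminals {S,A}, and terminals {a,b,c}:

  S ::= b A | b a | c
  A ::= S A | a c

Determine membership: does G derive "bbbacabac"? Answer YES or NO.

CNF form of G:
  S -> T2 A | T2 T0 | c
  A -> S A | T0 T1
  T0 -> a
  T1 -> c
  T2 -> b

Fill CYK table bottom-up:
  T[0,0] 'b' = {T2}  orig:{}
  T[1,1] 'b' = {T2}  orig:{}
  T[2,2] 'b' = {T2}  orig:{}
  T[3,3] 'a' = {T0}  orig:{}
  T[4,4] 'c' = {S,T1}  orig:{S}
  T[5,5] 'a' = {T0}  orig:{}
  T[6,6] 'b' = {T2}  orig:{}
  T[7,7] 'a' = {T0}  orig:{}
  T[8,8] 'c' = {S,T1}  orig:{S}
  T[0,1] 'bb' = ∅
  T[1,2] 'bb' = ∅
  T[2,3] 'ba' = {S}
  T[3,4] 'ac' = {A}
  T[4,5] 'ca' = ∅
  T[5,6] 'ab' = ∅
  T[6,7] 'ba' = {S}
  T[7,8] 'ac' = {A}
  T[0,2] 'bbb' = ∅
  T[1,3] 'bba' = ∅
  T[2,4] 'bac' = {S}
  T[3,5] 'aca' = ∅
  T[4,6] 'cab' = ∅
  T[5,7] 'aba' = ∅
  T[6,8] 'bac' = {S}
  T[0,3] 'bbba' = ∅
  T[1,4] 'bbac' = ∅
  T[2,5] 'baca' = ∅
  T[3,6] 'acab' = ∅
  T[4,7] 'caba' = ∅
  T[5,8] 'abac' = ∅
  T[0,4] 'bbbac' = ∅
  T[1,5] 'bbaca' = ∅
  T[2,6] 'bacab' = ∅
  T[3,7] 'acaba' = ∅
  T[4,8] 'cabac' = ∅
  T[0,5] 'bbbaca' = ∅
  T[1,6] 'bbacab' = ∅
  T[2,7] 'bacaba' = ∅
  T[3,8] 'acabac' = ∅
  T[0,6] 'bbbacab' = ∅
  T[1,7] 'bbacaba' = ∅
  T[2,8] 'bacabac' = ∅
  T[0,7] 'bbbacaba' = ∅
  T[1,8] 'bbacabac' = ∅
  T[0,8] 'bbbacabac' = ∅

S ∉ T[0,8] ⇒ NO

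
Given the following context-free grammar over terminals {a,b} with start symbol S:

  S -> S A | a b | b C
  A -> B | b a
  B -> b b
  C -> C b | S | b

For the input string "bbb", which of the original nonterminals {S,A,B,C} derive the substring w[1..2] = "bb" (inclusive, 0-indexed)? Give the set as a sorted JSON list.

CNF form of G:
  S -> S A | T0 C | T1 T0
  A -> T0 T0 | T0 T1
  B -> T0 T0
  C -> C T0 | S A | T0 C | T1 T0 | b
  T0 -> b
  T1 -> a

CYK fill, restricted to cells inside w[1..2]:
  cell(1,1) b: {C,T0}  orig:{C}
  cell(2,2) b: {C,T0}  orig:{C}
  cell(1,2) bb: {A,B,C,S}

Original NTs in T[1,2] deriving "bb": ["A", "B", "C", "S"]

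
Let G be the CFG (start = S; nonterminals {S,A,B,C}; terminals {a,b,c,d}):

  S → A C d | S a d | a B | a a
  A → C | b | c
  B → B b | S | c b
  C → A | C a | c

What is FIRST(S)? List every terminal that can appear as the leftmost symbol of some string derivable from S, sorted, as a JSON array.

Compute FIRST by fixpoint:
pass 1:
  A via A→b: +{b}
  A via A→c: +{c}
  B via B→c b: +{c}
  C via C→A: +{b,c}
  S via S→A C d: +{b,c}
  S via S→a B: +{a}
  FIRST[S]={a,b,c}  FIRST[A]={b,c}  FIRST[B]={c}  FIRST[C]={b,c}
pass 2:
  B via B→S: +{a,b}
  FIRST[S]={a,b,c}  FIRST[A]={b,c}  FIRST[B]={a,b,c}  FIRST[C]={b,c}
pass 3: (stable)
  FIRST[S]={a,b,c}  FIRST[A]={b,c}  FIRST[B]={a,b,c}  FIRST[C]={b,c}

FIRST(S) = ["a", "b", "c"]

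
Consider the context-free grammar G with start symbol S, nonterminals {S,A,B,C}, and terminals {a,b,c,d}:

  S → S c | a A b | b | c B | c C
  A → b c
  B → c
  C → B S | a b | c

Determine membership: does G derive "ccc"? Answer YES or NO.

CNF form of G:
  S -> S T1 | T1 B | T1 C | T2 X3 | b
  A -> T0 T1
  B -> c
  C -> B S | T2 T0 | c
  T0 -> b
  T1 -> c
  T2 -> a
  X3 -> A T0

CYK table (by increasing span):
  cell(0,0) c: {B,C,T1}  orig:{B,C}
  cell(1,1) c: {B,C,T1}  orig:{B,C}
  cell(2,2) c: {B,C,T1}  orig:{B,C}
  cell(0,1) cc: {S}
  cell(1,2) cc: {S}
  cell(0,2) ccc: {C,S}

S ∈ T[0,2] ⇒ YES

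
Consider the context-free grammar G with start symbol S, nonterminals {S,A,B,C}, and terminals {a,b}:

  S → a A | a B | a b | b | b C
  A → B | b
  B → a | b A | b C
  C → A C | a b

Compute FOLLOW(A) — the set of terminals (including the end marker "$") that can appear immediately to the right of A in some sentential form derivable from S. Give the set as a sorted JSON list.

Compute FIRST by fixpoint:
iter 1:
  A via A→b: +{b}
  B via B→a: +{a}
  B via B→b A: +{b}
  C via C→A C: +{b}
  C via C→a b: +{a}
  S via S→a A: +{a}
  S via S→b: +{b}
  FIRST(S)={a,b}  FIRST(A)={b}  FIRST(B)={a,b}  FIRST(C)={a,b}
iter 2:
  A via A→B: +{a}
  FIRST(S)={a,b}  FIRST(A)={a,b}  FIRST(B)={a,b}  FIRST(C)={a,b}
iter 3: done
  FIRST(S)={a,b}  FIRST(A)={a,b}  FIRST(B)={a,b}  FIRST(C)={a,b}

Compute FOLLOW by fixpoint:
FOLLOW(S) := {$}
iter 1:
  C→A C: FOLLOW(A) ⊇ FIRST(C) = {a,b}; new: +{a,b}
  S→a A: FOLLOW(A) ⊇ FOLLOW(S) ⊇ {$}; new: +{$}
  S→a B: FOLLOW(B) ⊇ FOLLOW(S) ⊇ {$}; new: +{$}
  S→b C: FOLLOW(C) ⊇ FOLLOW(S) ⊇ {$}; new: +{$}
  FOLLOW(S)={$}  FOLLOW(A)={$,a,b}  FOLLOW(B)={$}  FOLLOW(C)={$}
iter 2:
  A→B: FOLLOW(B) ⊇ FOLLOW(A) ⊇ {$,a,b}; new: +{a,b}
  B→b C: FOLLOW(C) ⊇ FOLLOW(B) ⊇ {$,a,b}; new: +{a,b}
  FOLLOW(S)={$}  FOLLOW(A)={$,a,b}  FOLLOW(B)={$,a,b}  FOLLOW(C)={$,a,b}
iter 3: (no change)
  FOLLOW(S)={$}  FOLLOW(A)={$,a,b}  FOLLOW(B)={$,a,b}  FOLLOW(C)={$,a,b}

FOLLOW(A) = ["$", "a", "b"]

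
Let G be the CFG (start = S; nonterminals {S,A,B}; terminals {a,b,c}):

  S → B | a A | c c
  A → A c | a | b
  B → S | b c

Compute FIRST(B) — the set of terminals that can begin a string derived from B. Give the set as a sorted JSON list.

FIRST sets, iterate to fixpoint:
pass 1:
  A via A→a: +{a}
  A via A→b: +{b}
  B via B→b c: +{b}
  S via S→B: +{b}
  S via S→a A: +{a}
  S via S→c c: +{c}
  FIRST[S]={a,b,c}  FIRST[A]={a,b}  FIRST[B]={b}
pass 2:
  B via B→S: +{a,c}
  FIRST[S]={a,b,c}  FIRST[A]={a,b}  FIRST[B]={a,b,c}
pass 3: (no change)
  FIRST[S]={a,b,c}  FIRST[A]={a,b}  FIRST[B]={a,b,c}

FIRST(B) = ["a", "b", "c"]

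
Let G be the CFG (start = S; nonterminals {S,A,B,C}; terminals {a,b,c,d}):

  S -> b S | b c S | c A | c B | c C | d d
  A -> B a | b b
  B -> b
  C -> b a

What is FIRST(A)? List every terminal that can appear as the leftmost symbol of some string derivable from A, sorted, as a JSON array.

FIRST sets, iterate to fixpoint:
pass 1:
  A via A→b b: +{b}
  B via B→b: +{b}
  C via C→b a: +{b}
  S via S→b S: +{b}
  S via S→c A: +{c}
  S via S→d d: +{d}
  FIRST[S]={b,c,d}  FIRST[A]={b}  FIRST[B]={b}  FIRST[C]={b}
pass 2: (stable)
  FIRST[S]={b,c,d}  FIRST[A]={b}  FIRST[B]={b}  FIRST[C]={b}

FIRST(A) = ["b"]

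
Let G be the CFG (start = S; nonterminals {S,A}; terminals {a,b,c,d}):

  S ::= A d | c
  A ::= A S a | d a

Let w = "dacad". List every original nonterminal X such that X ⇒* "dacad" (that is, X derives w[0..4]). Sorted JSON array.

CNF form of G:
  S -> A T1 | c
  A -> A X2 | T1 T0
  T0 -> a
  T1 -> d
  X2 -> S T0

CYK fill — only the sub-triangle for w[0..4]:
  [0..0]={T1}  "d"  orig:{}
  [1..1]={T0}  "a"  orig:{}
  [2..2]={S}  "c"
  [3..3]={T0}  "a"  orig:{}
  [4..4]={T1}  "d"  orig:{}
  [0..1]={A}  "da"
  [1..2]=∅  "ac"
  [2..3]={X2}  "ca"  orig:{}
  [3..4]=∅  "ad"
  [0..2]=∅  "dac"
  [1..3]=∅  "aca"
  [2..4]=∅  "cad"
  [0..3]={A}  "daca"
  [1..4]=∅  "acad"
  [0..4]={S}  "dacad"

Original NTs in T[0,4] deriving "dacad": ["S"]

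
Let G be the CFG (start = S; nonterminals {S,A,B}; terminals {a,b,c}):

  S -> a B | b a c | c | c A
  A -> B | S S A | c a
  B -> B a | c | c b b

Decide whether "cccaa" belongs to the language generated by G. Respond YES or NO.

CNF form of G:
  S -> T0 B | T1 A | T2 X6 | c
  A -> B T0 | S X3 | T1 T0 | T1 X4 | c
  B -> B T0 | T1 X5 | c
  T0 -> a
  T1 -> c
  T2 -> b
  X3 -> S A
  X4 -> T2 T2
  X5 -> T2 T2
  X6 -> T0 T1

CYK table (by increasing span):
  [0..0]={A,B,S,T1}  "c"  orig:{A,B,S}
  [1..1]={A,B,S,T1}  "c"  orig:{A,B,S}
  [2..2]={A,B,S,T1}  "c"  orig:{A,B,S}
  [3..3]={T0}  "a"  orig:{}
  [4..4]={T0}  "a"  orig:{}
  [0..1]={S,X3}  "cc"  orig:{S}
  [1..2]={S,X3}  "cc"  orig:{S}
  [2..3]={A,B}  "ca"
  [3..4]=∅  "aa"
  [0..2]={A,X3}  "ccc"  orig:{A}
  [1..3]={S,X3}  "cca"  orig:{S}
  [2..4]={A,B}  "caa"
  [0..3]={A,X3}  "ccca"  orig:{A}
  [1..4]={S,X3}  "ccaa"  orig:{S}
  [0..4]={A,X3}  "cccaa"  orig:{A}

S ∉ T[0,4] ⇒ NO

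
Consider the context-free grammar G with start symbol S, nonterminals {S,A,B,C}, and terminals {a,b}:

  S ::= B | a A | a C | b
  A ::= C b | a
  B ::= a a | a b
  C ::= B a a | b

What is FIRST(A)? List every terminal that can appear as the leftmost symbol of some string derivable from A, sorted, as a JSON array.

FIRST iteration:
iter 1:
  A via A→a: +{a}
  B via B→a a: +{a}
  C via C→B a a: +{a}
  C via C→b: +{b}
  S via S→B: +{a}
  S via S→b: +{b}
  S: {a,b}  A: {a}  B: {a}  C: {a,b}
iter 2:
  A via A→C b: +{b}
  S: {a,b}  A: {a,b}  B: {a}  C: {a,b}
iter 3: done
  S: {a,b}  A: {a,b}  B: {a}  C: {a,b}

FIRST(A) = ["a", "b"]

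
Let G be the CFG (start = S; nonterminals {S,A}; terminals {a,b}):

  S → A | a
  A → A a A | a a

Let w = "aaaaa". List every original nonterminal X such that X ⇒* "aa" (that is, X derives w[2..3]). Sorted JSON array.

CNF form of G:
  S -> A X2 | T0 T0 | a
  A -> A X1 | T0 T0
  T0 -> a
  X1 -> T0 A
  X2 -> T0 A

CYK table (by increasing span), restricted to cells inside w[2..3]:
  T[2,2] 'a' = {S,T0}  orig:{S}
  T[3,3] 'a' = {S,T0}  orig:{S}
  T[2,3] 'aa' = {A,S}

Original NTs in T[2,3] deriving "aa": ["A", "S"]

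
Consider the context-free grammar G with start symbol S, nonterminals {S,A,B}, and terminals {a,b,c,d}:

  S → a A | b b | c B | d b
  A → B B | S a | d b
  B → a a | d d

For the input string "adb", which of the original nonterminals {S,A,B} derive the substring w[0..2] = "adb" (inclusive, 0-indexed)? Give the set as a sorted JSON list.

CNF form of G:
  S -> T0 A | T1 T2 | T2 T2 | T3 B
  A -> B B | S T0 | T1 T2
  B -> T0 T0 | T1 T1
  T0 -> a
  T1 -> d
  T2 -> b
  T3 -> c

Fill CYK table bottom-up, restricted to cells inside w[0..2]:
  [0..0]={T0}  "a"  orig:{}
  [1..1]={T1}  "d"  orig:{}
  [2..2]={T2}  "b"  orig:{}
  [0..1]=∅  "ad"
  [1..2]={A,S}  "db"
  [0..2]={S}  "adb"

Original NTs in T[0,2] deriving "adb": ["S"]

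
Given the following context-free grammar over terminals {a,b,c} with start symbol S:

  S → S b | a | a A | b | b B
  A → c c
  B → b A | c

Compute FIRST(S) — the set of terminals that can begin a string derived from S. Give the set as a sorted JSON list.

Compute FIRST by fixpoint:
round 1:
  A via A→c c: +{c}
  B via B→b A: +{b}
  B via B→c: +{c}
  S via S→a: +{a}
  S via S→b: +{b}
  S: {a,b}  A: {c}  B: {b,c}
round 2: (stable)
  S: {a,b}  A: {c}  B: {b,c}

FIRST(S) = ["a", "b"]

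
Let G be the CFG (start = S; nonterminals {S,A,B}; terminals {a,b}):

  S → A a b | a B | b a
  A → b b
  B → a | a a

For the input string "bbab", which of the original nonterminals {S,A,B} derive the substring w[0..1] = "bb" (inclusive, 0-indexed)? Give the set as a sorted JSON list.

Convert to CNF:
  S -> A X2 | T0 T1 | T1 B
  A -> T0 T0
  B -> T1 T1 | a
  T0 -> b
  T1 -> a
  X2 -> T1 T0

CYK table (by increasing span) (cells [i..j] with 0 ≤ i ≤ j ≤ 1 only):
  cell(0,0) b: {T0}  orig:{}
  cell(1,1) b: {T0}  orig:{}
  cell(0,1) bb: {A}

Original NTs in T[0,1] deriving "bb": ["A"]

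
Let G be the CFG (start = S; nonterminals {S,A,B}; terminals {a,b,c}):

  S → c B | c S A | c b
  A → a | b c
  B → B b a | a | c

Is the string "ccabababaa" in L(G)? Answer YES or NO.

Convert to CNF:
  S -> T1 B | T1 T0 | T1 X4
  A -> T0 T1 | a
  B -> B X3 | a | c
  T0 -> b
  T1 -> c
  T2 -> a
  X3 -> T0 T2
  X4 -> S A

Fill CYK table bottom-up:
  cell(0,0) c: {B,T1}  orig:{B}
  cell(1,1) c: {B,T1}  orig:{B}
  cell(2,2) a: {A,B,T2}  orig:{A,B}
  cell(3,3) b: {T0}  orig:{}
  cell(4,4) a: {A,B,T2}  orig:{A,B}
  cell(5,5) b: {T0}  orig:{}
  cell(6,6) a: {A,B,T2}  orig:{A,B}
  cell(7,7) b: {T0}  orig:{}
  cell(8,8) a: {A,B,T2}  orig:{A,B}
  cell(9,9) a: {A,B,T2}  orig:{A,B}
  cell(0,1) cc: {S}
  cell(1,2) ca: {S}
  cell(2,3) ab: ∅
  cell(3,4) ba: {X3}  orig:{}
  cell(4,5) ab: ∅
  cell(5,6) ba: {X3}  orig:{}
  cell(6,7) ab: ∅
  cell(7,8) ba: {X3}  orig:{}
  cell(8,9) aa: ∅
  cell(0,2) cca: {X4}  orig:{}
  cell(1,3) cab: ∅
  cell(2,4) aba: {B}
  cell(3,5) bab: ∅
  cell(4,6) aba: {B}
  cell(5,7) bab: ∅
  cell(6,8) aba: {B}
  cell(7,9) baa: ∅
  cell(0,3) ccab: ∅
  cell(1,4) caba: {S}
  cell(2,5) abab: ∅
  cell(3,6) baba: ∅
  cell(4,7) abab: ∅
  cell(5,8) baba: ∅
  cell(6,9) abaa: ∅
  cell(0,4) ccaba: ∅
  cell(1,5) cabab: ∅
  cell(2,6) ababa: {B}
  cell(3,7) babab: ∅
  cell(4,8) ababa: {B}
  cell(5,9) babaa: ∅
  cell(0,5) ccabab: ∅
  cell(1,6) cababa: {S}
  cell(2,7) ababab: ∅
  cell(3,8) bababa: ∅
  cell(4,9) ababaa: ∅
  cell(0,6) ccababa: ∅
  cell(1,7) cababab: ∅
  cell(2,8) abababa: {B}
  cell(3,9) bababaa: ∅
  cell(0,7) ccababab: ∅
  cell(1,8) cabababa: {S}
  cell(2,9) abababaa: ∅
  cell(0,8) ccabababa: ∅
  cell(1,9) cabababaa: {X4}  orig:{}
  cell(0,9) ccabababaa: {S}

S ∈ T[0,9] ⇒ YES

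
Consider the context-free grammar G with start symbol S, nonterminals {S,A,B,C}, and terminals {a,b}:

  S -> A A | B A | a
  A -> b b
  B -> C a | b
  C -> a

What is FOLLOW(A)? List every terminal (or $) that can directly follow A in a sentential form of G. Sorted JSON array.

FIRST iteration:
[1]
  A via A→b b: +{b}
  B via B→b: +{b}
  C via C→a: +{a}
  S via S→A A: +{b}
  S via S→a: +{a}
  FIRST[S]={a,b}  FIRST[A]={b}  FIRST[B]={b}  FIRST[C]={a}
[2]
  B via B→C a: +{a}
  FIRST[S]={a,b}  FIRST[A]={b}  FIRST[B]={a,b}  FIRST[C]={a}
[3] (stable)
  FIRST[S]={a,b}  FIRST[A]={b}  FIRST[B]={a,b}  FIRST[C]={a}

Compute FOLLOW by fixpoint:
FOLLOW(S) := {$}
round 1:
  B→C a: FOLLOW(C) ⊇ FIRST(a) = {a}; new: +{a}
  S→A A: FOLLOW(A) ⊇ FIRST(A) = {b}; new: +{b}
  S→A A: FOLLOW(A) ⊇ FOLLOW(S) ⊇ {$}; new: +{$}
  S→B A: FOLLOW(B) ⊇ FIRST(A) = {b}; new: +{b}
  FOLLOW[S]={$}  FOLLOW[A]={$,b}  FOLLOW[B]={b}  FOLLOW[C]={a}
round 2: (no change)
  FOLLOW[S]={$}  FOLLOW[A]={$,b}  FOLLOW[B]={b}  FOLLOW[C]={a}

FOLLOW(A) = ["$", "b"]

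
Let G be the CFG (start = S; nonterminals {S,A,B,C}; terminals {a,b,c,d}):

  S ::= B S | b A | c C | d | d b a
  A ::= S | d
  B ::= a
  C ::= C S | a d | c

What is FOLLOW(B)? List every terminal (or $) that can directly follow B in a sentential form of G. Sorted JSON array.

Compute FIRST by fixpoint:
iter 1:
  A via A→d: +{d}
  B via B→a: +{a}
  C via C→a d: +{a}
  C via C→c: +{c}
  S via S→B S: +{a}
  S via S→b A: +{b}
  S via S→c C: +{c}
  S via S→d: +{d}
  S: {a,b,c,d}  A: {d}  B: {a}  C: {a,c}
iter 2:
  A via A→S: +{a,b,c}
  S: {a,b,c,d}  A: {a,b,c,d}  B: {a}  C: {a,c}
iter 3: done
  S: {a,b,c,d}  A: {a,b,c,d}  B: {a}  C: {a,c}

FOLLOW sets:
initialize: $ ∈ FOLLOW(S)
pass 1:
  C→C S: FOLLOW(C) ⊇ FIRST(S) = {a,b,c,d}; new: +{a,b,c,d}
  C→C S: FOLLOW(S) ⊇ FOLLOW(C) ⊇ {a,b,c,d}; new: +{a,b,c,d}
  S→B S: FOLLOW(B) ⊇ FIRST(S) = {a,b,c,d}; new: +{a,b,c,d}
  S→b A: FOLLOW(A) ⊇ FOLLOW(S) ⊇ {$,a,b,c,d}; new: +{$,a,b,c,d}
  S→c C: FOLLOW(C) ⊇ FOLLOW(S) ⊇ {$,a,b,c,d}; new: +{$}
  FOLLOW(S)={$,a,b,c,d}  FOLLOW(A)={$,a,b,c,d}  FOLLOW(B)={a,b,c,d}  FOLLOW(C)={$,a,b,c,d}
pass 2: (no change)
  FOLLOW(S)={$,a,b,c,d}  FOLLOW(A)={$,a,b,c,d}  FOLLOW(B)={a,b,c,d}  FOLLOW(C)={$,a,b,c,d}

FOLLOW(B) = ["a", "b", "c", "d"]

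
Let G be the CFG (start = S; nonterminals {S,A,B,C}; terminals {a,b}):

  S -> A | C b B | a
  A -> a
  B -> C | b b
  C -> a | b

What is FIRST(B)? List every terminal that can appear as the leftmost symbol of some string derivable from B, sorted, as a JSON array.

Compute FIRST by fixpoint:
[1]
  A via A→a: +{a}
  B via B→b b: +{b}
  C via C→a: +{a}
  C via C→b: +{b}
  S via S→A: +{a}
  S via S→C b B: +{b}
  FIRST[S]={a,b}  FIRST[A]={a}  FIRST[B]={b}  FIRST[C]={a,b}
[2]
  B via B→C: +{a}
  FIRST[S]={a,b}  FIRST[A]={a}  FIRST[B]={a,b}  FIRST[C]={a,b}
[3] done
  FIRST[S]={a,b}  FIRST[A]={a}  FIRST[B]={a,b}  FIRST[C]={a,b}

FIRST(B) = ["a", "b"]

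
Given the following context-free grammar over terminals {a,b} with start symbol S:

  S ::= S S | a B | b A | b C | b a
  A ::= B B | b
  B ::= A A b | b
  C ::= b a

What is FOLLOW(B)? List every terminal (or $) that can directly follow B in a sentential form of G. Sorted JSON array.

FIRST sets, iterate to fixpoint:
iter 1:
  A via A→b: +{b}
  B via B→A A b: +{b}
  C via C→b a: +{b}
  S via S→a B: +{a}
  S via S→b A: +{b}
  FIRST(S)={a,b}  FIRST(A)={b}  FIRST(B)={b}  FIRST(C)={b}
iter 2: done
  FIRST(S)={a,b}  FIRST(A)={b}  FIRST(B)={b}  FIRST(C)={b}

FOLLOW iteration:
initialize: $ ∈ FOLLOW(S)
[1]
  A→B B: FOLLOW(B) ⊇ FIRST(B) = {b}; new: +{b}
  B→A A b: FOLLOW(A) ⊇ FIRST(A) = {b}; new: +{b}
  S→S S: FOLLOW(S) ⊇ FIRST(S) = {a,b}; new: +{a,b}
  S→a B: FOLLOW(B) ⊇ FOLLOW(S) ⊇ {$,a,b}; new: +{$,a}
  S→b A: FOLLOW(A) ⊇ FOLLOW(S) ⊇ {$,a,b}; new: +{$,a}
  S→b C: FOLLOW(C) ⊇ FOLLOW(S) ⊇ {$,a,b}; new: +{$,a,b}
  S: {$,a,b}  A: {$,a,b}  B: {$,a,b}  C: {$,a,b}
[2] (stable)
  S: {$,a,b}  A: {$,a,b}  B: {$,a,b}  C: {$,a,b}

FOLLOW(B) = ["$", "a", "b"]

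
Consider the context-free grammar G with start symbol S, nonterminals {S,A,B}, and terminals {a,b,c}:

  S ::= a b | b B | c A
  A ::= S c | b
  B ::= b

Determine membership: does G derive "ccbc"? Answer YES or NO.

Convert to CNF:
  S -> T0 A | T1 T2 | T2 B
  A -> S T0 | b
  B -> b
  T0 -> c
  T1 -> a
  T2 -> b

Fill CYK table bottom-up:
  T[0,0] 'c' = {T0}  orig:{}
  T[1,1] 'c' = {T0}  orig:{}
  T[2,2] 'b' = {A,B,T2}  orig:{A,B}
  T[3,3] 'c' = {T0}  orig:{}
  T[0,1] 'cc' = ∅
  T[1,2] 'cb' = {S}
  T[2,3] 'bc' = ∅
  T[0,2] 'ccb' = ∅
  T[1,3] 'cbc' = {A}
  T[0,3] 'ccbc' = {S}

S ∈ T[0,3] ⇒ YES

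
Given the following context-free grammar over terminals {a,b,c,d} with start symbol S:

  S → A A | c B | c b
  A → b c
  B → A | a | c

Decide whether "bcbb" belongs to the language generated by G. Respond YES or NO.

CNF form of G:
  S -> A A | T1 B | T1 T0
  A -> T0 T1
  B -> T0 T1 | a | c
  T0 -> b
  T1 -> c

CYK fill:
  cell(0,0) b: {T0}  orig:{}
  cell(1,1) c: {B,T1}  orig:{B}
  cell(2,2) b: {T0}  orig:{}
  cell(3,3) b: {T0}  orig:{}
  cell(0,1) bc: {A,B}
  cell(1,2) cb: {S}
  cell(2,3) bb: ∅
  cell(0,2) bcb: ∅
  cell(1,3) cbb: ∅
  cell(0,3) bcbb: ∅

S ∉ T[0,3] ⇒ NO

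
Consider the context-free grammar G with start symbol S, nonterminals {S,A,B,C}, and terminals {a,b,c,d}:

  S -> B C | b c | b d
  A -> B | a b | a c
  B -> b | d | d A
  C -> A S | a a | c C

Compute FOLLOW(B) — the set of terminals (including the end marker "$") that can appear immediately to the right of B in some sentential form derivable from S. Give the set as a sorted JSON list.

FIRST sets, iterate to fixpoint:
round 1:
  A via A→a b: +{a}
  B via B→b: +{b}
  B via B→d: +{d}
  C via C→A S: +{a}
  C via C→c C: +{c}
  S via S→B C: +{b,d}
  FIRST(S)={b,d}  FIRST(A)={a}  FIRST(B)={b,d}  FIRST(C)={a,c}
round 2:
  A via A→B: +{b,d}
  C via C→A S: +{b,d}
  FIRST(S)={b,d}  FIRST(A)={a,b,d}  FIRST(B)={b,d}  FIRST(C)={a,b,c,d}
round 3: done
  FIRST(S)={b,d}  FIRST(A)={a,b,d}  FIRST(B)={b,d}  FIRST(C)={a,b,c,d}

FOLLOW sets:
FOLLOW(S) := {$}
pass 1:
  C→A S: FOLLOW(A) ⊇ FIRST(S) = {b,d}; new: +{b,d}
  S→B C: FOLLOW(B) ⊇ FIRST(C) = {a,b,c,d}; new: +{a,b,c,d}
  S→B C: FOLLOW(C) ⊇ FOLLOW(S) ⊇ {$}; new: +{$}
  S: {$}  A: {b,d}  B: {a,b,c,d}  C: {$}
pass 2:
  B→d A: FOLLOW(A) ⊇ FOLLOW(B) ⊇ {a,b,c,d}; new: +{a,c}
  S: {$}  A: {a,b,c,d}  B: {a,b,c,d}  C: {$}
pass 3: (stable)
  S: {$}  A: {a,b,c,d}  B: {a,b,c,d}  C: {$}

FOLLOW(B) = ["a", "b", "c", "d"]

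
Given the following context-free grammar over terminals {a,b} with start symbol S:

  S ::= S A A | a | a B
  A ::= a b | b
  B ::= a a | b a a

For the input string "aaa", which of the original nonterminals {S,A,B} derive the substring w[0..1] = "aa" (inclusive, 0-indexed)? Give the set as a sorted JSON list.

Convert to CNF:
  S -> S X3 | T0 B | a
  A -> T0 T1 | b
  B -> T0 T0 | T1 X2
  T0 -> a
  T1 -> b
  X2 -> T0 T0
  X3 -> A A

CYK fill (cells [i..j] with 0 ≤ i ≤ j ≤ 1 only):
  T[0,0] 'a' = {S,T0}  orig:{S}
  T[1,1] 'a' = {S,T0}  orig:{S}
  T[0,1] 'aa' = {B,X2}  orig:{B}

Original NTs in T[0,1] deriving "aa": ["B"]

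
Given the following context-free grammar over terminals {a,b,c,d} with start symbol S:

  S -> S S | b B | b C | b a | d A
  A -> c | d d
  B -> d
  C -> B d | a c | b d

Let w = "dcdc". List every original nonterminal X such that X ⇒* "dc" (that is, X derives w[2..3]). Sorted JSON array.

CNF form of G:
  S -> S S | T0 A | T3 B | T3 C | T3 T1
  A -> T0 T0 | c
  B -> d
  C -> B T0 | T1 T2 | T3 T0
  T0 -> d
  T1 -> a
  T2 -> c
  T3 -> b

CYK table (by increasing span) (cells [i..j] with 2 ≤ i ≤ j ≤ 3 only):
  [2..2]={B,T0}  "d"  orig:{B}
  [3..3]={A,T2}  "c"  orig:{A}
  [2..3]={S}  "dc"

Original NTs in T[2,3] deriving "dc": ["S"]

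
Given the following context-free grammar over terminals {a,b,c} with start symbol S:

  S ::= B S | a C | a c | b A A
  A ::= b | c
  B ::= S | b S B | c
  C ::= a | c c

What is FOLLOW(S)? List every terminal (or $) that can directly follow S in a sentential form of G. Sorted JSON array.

Compute FIRST by fixpoint:
iter 1:
  A via A→b: +{b}
  A via A→c: +{c}
  B via B→b S B: +{b}
  B via B→c: +{c}
  C via C→a: +{a}
  C via C→c c: +{c}
  S via S→B S: +{b,c}
  S via S→a C: +{a}
  FIRST(S)={a,b,c}  FIRST(A)={b,c}  FIRST(B)={b,c}  FIRST(C)={a,c}
iter 2:
  B via B→S: +{a}
  FIRST(S)={a,b,c}  FIRST(A)={b,c}  FIRST(B)={a,b,c}  FIRST(C)={a,c}
iter 3: (stable)
  FIRST(S)={a,b,c}  FIRST(A)={b,c}  FIRST(B)={a,b,c}  FIRST(C)={a,c}

FOLLOW iteration:
initialize: $ ∈ FOLLOW(S)
pass 1:
  B→b S B: FOLLOW(S) ⊇ FIRST(B) = {a,b,c}; new: +{a,b,c}
  S→B S: FOLLOW(B) ⊇ FIRST(S) = {a,b,c}; new: +{a,b,c}
  S→a C: FOLLOW(C) ⊇ FOLLOW(S) ⊇ {$,a,b,c}; new: +{$,a,b,c}
  S→b A A: FOLLOW(A) ⊇ FIRST(A) = {b,c}; new: +{b,c}
  S→b A A: FOLLOW(A) ⊇ FOLLOW(S) ⊇ {$,a,b,c}; new: +{$,a}
  S: {$,a,b,c}  A: {$,a,b,c}  B: {a,b,c}  C: {$,a,b,c}
pass 2: — fixpoint
  S: {$,a,b,c}  A: {$,a,b,c}  B: {a,b,c}  C: {$,a,b,c}

FOLLOW(S) = ["$", "a", "b", "c"]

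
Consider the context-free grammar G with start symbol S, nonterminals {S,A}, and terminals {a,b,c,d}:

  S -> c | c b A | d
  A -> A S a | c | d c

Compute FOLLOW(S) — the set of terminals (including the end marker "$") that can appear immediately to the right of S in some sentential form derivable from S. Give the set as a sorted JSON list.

Compute FIRST by fixpoint:
round 1:
  A via A→c: +{c}
  A via A→d c: +{d}
  S via S→c: +{c}
  S via S→d: +{d}
  S: {c,d}  A: {c,d}
round 2: (stable)
  S: {c,d}  A: {c,d}

FOLLOW sets:
seed FOLLOW(S) with $
iter 1:
  A→A S a: FOLLOW(A) ⊇ FIRST(S) = {c,d}; new: +{c,d}
  A→A S a: FOLLOW(S) ⊇ FIRST(a) = {a}; new: +{a}
  S→c b A: FOLLOW(A) ⊇ FOLLOW(S) ⊇ {$,a}; new: +{$,a}
  FOLLOW[S]={$,a}  FOLLOW[A]={$,a,c,d}
iter 2: done
  FOLLOW[S]={$,a}  FOLLOW[A]={$,a,c,d}

FOLLOW(S) = ["$", "a"]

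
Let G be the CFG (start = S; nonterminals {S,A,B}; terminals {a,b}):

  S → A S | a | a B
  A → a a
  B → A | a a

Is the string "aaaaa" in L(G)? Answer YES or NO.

Convert to CNF:
  S -> A S | T0 B | a
  A -> T0 T0
  B -> T0 T0
  T0 -> a

CYK table (by increasing span):
  cell(0,0) a: {S,T0}  orig:{S}
  cell(1,1) a: {S,T0}  orig:{S}
  cell(2,2) a: {S,T0}  orig:{S}
  cell(3,3) a: {S,T0}  orig:{S}
  cell(4,4) a: {S,T0}  orig:{S}
  cell(0,1) aa: {A,B}
  cell(1,2) aa: {A,B}
  cell(2,3) aa: {A,B}
  cell(3,4) aa: {A,B}
  cell(0,2) aaa: {S}
  cell(1,3) aaa: {S}
  cell(2,4) aaa: {S}
  cell(0,3) aaaa: ∅
  cell(1,4) aaaa: ∅
  cell(0,4) aaaaa: {S}

S ∈ T[0,4] ⇒ YES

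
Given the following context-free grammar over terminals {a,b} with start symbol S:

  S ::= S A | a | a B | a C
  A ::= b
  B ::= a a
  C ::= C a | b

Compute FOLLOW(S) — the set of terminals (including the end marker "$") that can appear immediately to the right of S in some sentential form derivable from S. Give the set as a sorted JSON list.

FIRST iteration:
pass 1:
  A via A→b: +{b}
  B via B→a a: +{a}
  C via C→b: +{b}
  S via S→a: +{a}
  FIRST(S)={a}  FIRST(A)={b}  FIRST(B)={a}  FIRST(C)={b}
pass 2: done
  FIRST(S)={a}  FIRST(A)={b}  FIRST(B)={a}  FIRST(C)={b}

FOLLOW iteration:
FOLLOW(S) := {$}
[1]
  C→C a: FOLLOW(C) ⊇ FIRST(a) = {a}; new: +{a}
  S→S A: FOLLOW(S) ⊇ FIRST(A) = {b}; new: +{b}
  S→S A: FOLLOW(A) ⊇ FOLLOW(S) ⊇ {$,b}; new: +{$,b}
  S→a B: FOLLOW(B) ⊇ FOLLOW(S) ⊇ {$,b}; new: +{$,b}
  S→a C: FOLLOW(C) ⊇ FOLLOW(S) ⊇ {$,b}; new: +{$,b}
  S: {$,b}  A: {$,b}  B: {$,b}  C: {$,a,b}
[2] — fixpoint
  S: {$,b}  A: {$,b}  B: {$,b}  C: {$,a,b}

FOLLOW(S) = ["$", "b"]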